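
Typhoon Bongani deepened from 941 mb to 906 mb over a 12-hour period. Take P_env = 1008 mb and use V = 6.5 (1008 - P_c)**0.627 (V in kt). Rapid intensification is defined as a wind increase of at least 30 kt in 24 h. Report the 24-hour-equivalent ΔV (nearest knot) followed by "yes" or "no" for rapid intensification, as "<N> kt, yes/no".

55 kt, yes

V₁: ΔP = 67, V ≈ 6.5 × 67^0.627 ≈ 90.75 kt.
V₂: ΔP = 102, V ≈ 6.5 × 102^0.627 ≈ 118.12 kt.
ΔV over 12 h = 27.37 kt → 24 h equivalent = 27.37 × 24/12 ≈ 54.74 kt.
55 kt ≥ 30 kt ⇒ rapid intensification.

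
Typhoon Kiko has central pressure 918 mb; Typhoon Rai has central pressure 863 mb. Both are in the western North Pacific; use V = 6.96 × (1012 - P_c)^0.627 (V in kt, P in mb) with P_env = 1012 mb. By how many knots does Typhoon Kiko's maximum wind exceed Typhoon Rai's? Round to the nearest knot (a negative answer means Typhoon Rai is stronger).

-40 kt

Typhoon Kiko: ΔP = 94; V ≈ 6.96 × 94^0.627 ≈ 120.16 kt.
Typhoon Rai: ΔP = 149; V ≈ 6.96 × 149^0.627 ≈ 160.40 kt.
Difference ≈ 120.16 − 160.40 = -40.24 → -40 kt.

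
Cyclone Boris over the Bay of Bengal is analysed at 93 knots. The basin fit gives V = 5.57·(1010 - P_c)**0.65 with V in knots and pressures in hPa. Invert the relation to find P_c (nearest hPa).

934 hPa

ΔP = (V / 5.57)^(1/0.65) = (93/5.57)^1.538.
93/5.57 = 16.697; 16.697^1.538 ≈ 76.03 hPa.
P_c = 1010 − 76.03 = 933.97 ≈ 934 hPa.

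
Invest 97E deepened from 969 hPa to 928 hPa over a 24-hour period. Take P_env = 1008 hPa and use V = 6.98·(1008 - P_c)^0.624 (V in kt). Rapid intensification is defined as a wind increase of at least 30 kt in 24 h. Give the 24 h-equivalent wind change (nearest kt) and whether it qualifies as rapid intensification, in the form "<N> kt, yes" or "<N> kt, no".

V₁: ΔP = 39, V ≈ 6.98 × 39^0.624 ≈ 68.66 kt.
V₂: ΔP = 80, V ≈ 6.98 × 80^0.624 ≈ 107.49 kt.
ΔV over 24 h = 38.83 kt → 24 h equivalent = 38.83 × 24/24 ≈ 38.83 kt.
39 kt ≥ 30 kt ⇒ rapid intensification.

39 kt, yes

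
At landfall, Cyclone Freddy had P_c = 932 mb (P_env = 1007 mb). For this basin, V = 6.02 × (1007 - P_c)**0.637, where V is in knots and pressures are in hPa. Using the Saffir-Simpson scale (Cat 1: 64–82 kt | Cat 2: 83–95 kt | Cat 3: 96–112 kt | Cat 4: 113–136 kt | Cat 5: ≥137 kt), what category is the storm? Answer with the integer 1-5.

2

ΔP = 1007 − 932 = 75 mb.
V ≈ 6.02 × 75^0.637 = 6.02 × 15.65 ≈ 94 kt.
94 kt falls in the Category 2 band.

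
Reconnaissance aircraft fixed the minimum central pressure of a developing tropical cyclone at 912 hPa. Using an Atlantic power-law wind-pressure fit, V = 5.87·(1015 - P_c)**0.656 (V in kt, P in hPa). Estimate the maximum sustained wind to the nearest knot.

123 kt

ΔP = 1015 − 912 = 103 hPa.
103^0.656 ≈ 20.913.
V ≈ 5.87 × 20.913 ≈ 122.8 kt.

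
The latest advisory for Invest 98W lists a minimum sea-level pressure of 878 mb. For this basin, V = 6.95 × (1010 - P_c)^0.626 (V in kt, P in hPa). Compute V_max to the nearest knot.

ΔP = 1010 − 878 = 132 mb.
132^0.626 ≈ 21.256.
V ≈ 6.95 × 21.256 ≈ 147.7 kt.

148 kt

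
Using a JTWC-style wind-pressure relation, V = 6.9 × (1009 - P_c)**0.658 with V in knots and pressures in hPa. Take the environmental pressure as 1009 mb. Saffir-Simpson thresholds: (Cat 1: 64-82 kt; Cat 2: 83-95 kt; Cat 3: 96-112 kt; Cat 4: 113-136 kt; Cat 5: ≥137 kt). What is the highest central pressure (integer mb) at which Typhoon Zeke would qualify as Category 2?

Category 2 begins at V = 83 kt.
Required ΔP = (83/6.9)^(1/0.658) = 12.029^1.520 ≈ 43.82 mb.
P_c ≤ 1009 − 43.82 = 965.18, so the highest integer P_c is 965 mb.

965 mb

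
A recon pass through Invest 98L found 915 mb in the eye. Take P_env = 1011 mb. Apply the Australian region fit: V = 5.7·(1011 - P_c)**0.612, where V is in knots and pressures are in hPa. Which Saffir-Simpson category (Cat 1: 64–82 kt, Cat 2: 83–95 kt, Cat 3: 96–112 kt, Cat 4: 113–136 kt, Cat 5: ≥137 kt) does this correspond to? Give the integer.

2

ΔP = 1011 − 915 = 96 mb.
V ≈ 5.7 × 96^0.612 = 5.7 × 16.34 ≈ 93 kt.
93 kt falls in the Category 2 band.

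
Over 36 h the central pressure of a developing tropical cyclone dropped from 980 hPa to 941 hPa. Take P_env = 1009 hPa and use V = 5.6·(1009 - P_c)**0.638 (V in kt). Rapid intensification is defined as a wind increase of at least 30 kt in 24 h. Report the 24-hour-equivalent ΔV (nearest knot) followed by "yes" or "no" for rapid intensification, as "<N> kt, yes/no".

V₁: ΔP = 29, V ≈ 5.6 × 29^0.638 ≈ 48.00 kt.
V₂: ΔP = 68, V ≈ 5.6 × 68^0.638 ≈ 82.67 kt.
ΔV over 36 h = 34.67 kt → 24 h equivalent = 34.67 × 24/36 ≈ 23.11 kt.
23 kt < 30 kt ⇒ not rapid intensification.

23 kt, no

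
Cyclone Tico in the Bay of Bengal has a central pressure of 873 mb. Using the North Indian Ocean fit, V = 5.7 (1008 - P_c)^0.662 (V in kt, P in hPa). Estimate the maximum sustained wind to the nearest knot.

147 kt

ΔP = 1008 − 873 = 135 mb.
135^0.662 ≈ 25.721.
V ≈ 5.7 × 25.721 ≈ 146.6 kt.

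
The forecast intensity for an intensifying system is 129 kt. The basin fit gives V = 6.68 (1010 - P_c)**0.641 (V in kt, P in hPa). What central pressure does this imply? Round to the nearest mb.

909 mb

ΔP = (V / 6.68)^(1/0.641) = (129/6.68)^1.560.
129/6.68 = 19.311; 19.311^1.560 ≈ 101.38 mb.
P_c = 1010 − 101.38 = 908.62 ≈ 909 mb.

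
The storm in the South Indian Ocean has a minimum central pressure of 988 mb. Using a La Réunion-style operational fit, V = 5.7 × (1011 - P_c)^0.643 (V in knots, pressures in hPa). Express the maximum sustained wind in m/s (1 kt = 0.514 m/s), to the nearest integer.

22 m/s

ΔP = 1011 − 988 = 23 mb.
V ≈ 5.7 × 23^0.643 = 5.7 × 7.509 ≈ 42.802 kt.
42.802 × 0.514 ≈ 22.00 m/s → 22 m/s.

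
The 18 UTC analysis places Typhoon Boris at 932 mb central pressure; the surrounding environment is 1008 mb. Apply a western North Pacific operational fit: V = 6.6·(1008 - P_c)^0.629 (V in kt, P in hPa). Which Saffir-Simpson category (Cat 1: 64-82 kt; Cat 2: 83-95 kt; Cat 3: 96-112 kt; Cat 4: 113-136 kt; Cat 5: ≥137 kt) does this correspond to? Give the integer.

ΔP = 1008 − 932 = 76 mb.
V ≈ 6.6 × 76^0.629 = 6.6 × 15.24 ≈ 101 kt.
101 kt falls in the Category 3 band.

3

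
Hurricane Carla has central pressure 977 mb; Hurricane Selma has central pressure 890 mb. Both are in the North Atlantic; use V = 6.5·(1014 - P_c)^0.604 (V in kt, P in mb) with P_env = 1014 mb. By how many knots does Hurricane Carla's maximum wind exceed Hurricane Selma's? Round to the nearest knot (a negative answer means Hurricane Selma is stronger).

Hurricane Carla: ΔP = 37; V ≈ 6.5 × 37^0.604 ≈ 57.56 kt.
Hurricane Selma: ΔP = 124; V ≈ 6.5 × 124^0.604 ≈ 119.49 kt.
Difference ≈ 57.56 − 119.49 = -61.93 → -62 kt.

-62 kt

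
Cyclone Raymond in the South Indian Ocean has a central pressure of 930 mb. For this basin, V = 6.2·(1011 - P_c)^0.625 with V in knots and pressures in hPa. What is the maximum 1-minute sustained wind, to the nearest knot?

ΔP = 1011 − 930 = 81 mb.
81^0.625 ≈ 15.588.
V ≈ 6.2 × 15.588 ≈ 96.6 kt.

97 kt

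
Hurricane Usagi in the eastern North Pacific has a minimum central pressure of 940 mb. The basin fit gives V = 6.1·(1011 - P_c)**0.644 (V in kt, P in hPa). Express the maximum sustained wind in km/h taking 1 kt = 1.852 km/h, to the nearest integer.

ΔP = 1011 − 940 = 71 mb.
V ≈ 6.1 × 71^0.644 = 6.1 × 15.567 ≈ 94.960 kt.
94.960 × 1.852 ≈ 175.87 km/h → 176 km/h.

176 km/h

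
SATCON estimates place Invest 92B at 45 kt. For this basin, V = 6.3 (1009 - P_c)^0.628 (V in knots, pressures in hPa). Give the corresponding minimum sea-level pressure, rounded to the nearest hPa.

ΔP = (V / 6.3)^(1/0.628) = (45/6.3)^1.592.
45/6.3 = 7.143; 7.143^1.592 ≈ 22.89 hPa.
P_c = 1009 − 22.89 = 986.11 ≈ 986 hPa.

986 hPa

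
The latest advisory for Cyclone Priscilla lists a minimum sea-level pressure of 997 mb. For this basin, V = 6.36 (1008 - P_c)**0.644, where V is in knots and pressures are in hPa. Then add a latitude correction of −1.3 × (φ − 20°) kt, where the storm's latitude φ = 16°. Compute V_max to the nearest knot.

35 kt

ΔP = 1008 − 997 = 11 mb.
11^0.644 ≈ 4.684.
V ≈ 6.36 × 4.684 ≈ 29.8 kt.
Latitude correction: −1.3 × (16 − 20) = 5.2 kt.
Corrected V ≈ 35 kt → 35 kt.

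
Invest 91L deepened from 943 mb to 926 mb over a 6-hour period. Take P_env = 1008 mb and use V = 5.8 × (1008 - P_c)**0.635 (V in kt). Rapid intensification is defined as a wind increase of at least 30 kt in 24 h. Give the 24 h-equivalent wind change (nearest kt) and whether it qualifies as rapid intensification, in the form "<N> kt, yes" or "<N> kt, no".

V₁: ΔP = 65, V ≈ 5.8 × 65^0.635 ≈ 82.15 kt.
V₂: ΔP = 82, V ≈ 5.8 × 82^0.635 ≈ 95.21 kt.
ΔV over 6 h = 13.06 kt → 24 h equivalent = 13.06 × 24/6 ≈ 52.24 kt.
52 kt ≥ 30 kt ⇒ rapid intensification.

52 kt, yes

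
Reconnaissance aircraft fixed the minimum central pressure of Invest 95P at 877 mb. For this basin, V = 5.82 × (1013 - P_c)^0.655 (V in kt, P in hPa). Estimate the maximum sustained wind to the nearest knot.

ΔP = 1013 − 877 = 136 mb.
136^0.655 ≈ 24.973.
V ≈ 5.82 × 24.973 ≈ 145.3 kt.

145 kt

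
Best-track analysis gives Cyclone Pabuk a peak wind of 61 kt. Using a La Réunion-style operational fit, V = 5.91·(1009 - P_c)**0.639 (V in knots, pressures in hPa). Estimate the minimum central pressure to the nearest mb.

ΔP = (V / 5.91)^(1/0.639) = (61/5.91)^1.565.
61/5.91 = 10.321; 10.321^1.565 ≈ 38.59 mb.
P_c = 1009 − 38.59 = 970.41 ≈ 970 mb.

970 mb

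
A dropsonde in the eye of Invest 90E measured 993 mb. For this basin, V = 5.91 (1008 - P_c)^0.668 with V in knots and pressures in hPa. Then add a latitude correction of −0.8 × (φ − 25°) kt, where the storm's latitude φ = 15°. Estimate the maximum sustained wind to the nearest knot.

44 kt

ΔP = 1008 − 993 = 15 mb.
15^0.668 ≈ 6.104.
V ≈ 5.91 × 6.104 ≈ 36.1 kt.
Latitude correction: −0.8 × (15 − 25) = 8 kt.
Corrected V ≈ 44.1 kt → 44 kt.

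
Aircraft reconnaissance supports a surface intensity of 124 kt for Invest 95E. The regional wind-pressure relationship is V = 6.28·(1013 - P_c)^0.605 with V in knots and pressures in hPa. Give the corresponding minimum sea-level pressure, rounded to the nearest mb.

ΔP = (V / 6.28)^(1/0.605) = (124/6.28)^1.653.
124/6.28 = 19.745; 19.745^1.653 ≈ 138.44 mb.
P_c = 1013 − 138.44 = 874.56 ≈ 875 mb.

875 mb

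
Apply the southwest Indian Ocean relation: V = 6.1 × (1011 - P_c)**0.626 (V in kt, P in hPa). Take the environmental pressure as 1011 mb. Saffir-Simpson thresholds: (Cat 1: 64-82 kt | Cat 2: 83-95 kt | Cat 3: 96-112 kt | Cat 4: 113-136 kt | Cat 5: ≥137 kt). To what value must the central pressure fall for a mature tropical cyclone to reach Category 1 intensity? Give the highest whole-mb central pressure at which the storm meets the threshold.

Category 1 begins at V = 64 kt.
Required ΔP = (64/6.1)^(1/0.626) = 10.492^1.597 ≈ 42.73 mb.
P_c ≤ 1011 − 42.73 = 968.27, so the highest integer P_c is 968 mb.

968 mb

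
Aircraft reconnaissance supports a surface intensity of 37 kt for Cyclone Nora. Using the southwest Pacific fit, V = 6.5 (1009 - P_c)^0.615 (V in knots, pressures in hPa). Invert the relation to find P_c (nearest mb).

ΔP = (V / 6.5)^(1/0.615) = (37/6.5)^1.626.
37/6.5 = 5.692; 5.692^1.626 ≈ 16.91 mb.
P_c = 1009 − 16.91 = 992.09 ≈ 992 mb.

992 mb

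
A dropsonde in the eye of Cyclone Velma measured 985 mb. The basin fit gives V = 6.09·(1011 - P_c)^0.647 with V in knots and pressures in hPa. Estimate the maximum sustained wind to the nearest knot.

50 kt

ΔP = 1011 − 985 = 26 mb.
26^0.647 ≈ 8.232.
V ≈ 6.09 × 8.232 ≈ 50.1 kt.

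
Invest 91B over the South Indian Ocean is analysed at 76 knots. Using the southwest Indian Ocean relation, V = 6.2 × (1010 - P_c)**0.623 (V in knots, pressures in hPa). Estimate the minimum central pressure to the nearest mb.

954 mb

ΔP = (V / 6.2)^(1/0.623) = (76/6.2)^1.605.
76/6.2 = 12.258; 12.258^1.605 ≈ 55.86 mb.
P_c = 1010 − 55.86 = 954.14 ≈ 954 mb.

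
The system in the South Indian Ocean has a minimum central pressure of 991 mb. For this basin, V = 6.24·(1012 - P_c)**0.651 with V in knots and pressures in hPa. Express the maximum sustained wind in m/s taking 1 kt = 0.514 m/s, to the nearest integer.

ΔP = 1012 − 991 = 21 mb.
V ≈ 6.24 × 21^0.651 = 6.24 × 7.257 ≈ 45.284 kt.
45.284 × 0.514 ≈ 23.28 m/s → 23 m/s.

23 m/s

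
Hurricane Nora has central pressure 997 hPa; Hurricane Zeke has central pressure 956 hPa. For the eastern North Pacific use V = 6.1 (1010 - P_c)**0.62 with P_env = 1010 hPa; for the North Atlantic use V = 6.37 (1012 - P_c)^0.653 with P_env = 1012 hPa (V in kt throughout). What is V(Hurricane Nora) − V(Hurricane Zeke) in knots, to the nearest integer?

Hurricane Nora: ΔP = 13; V ≈ 6.1 × 13^0.62 ≈ 29.92 kt.
Hurricane Zeke: ΔP = 56; V ≈ 6.37 × 56^0.653 ≈ 88.25 kt.
Difference ≈ 29.92 − 88.25 = -58.33 → -58 kt.

-58 kt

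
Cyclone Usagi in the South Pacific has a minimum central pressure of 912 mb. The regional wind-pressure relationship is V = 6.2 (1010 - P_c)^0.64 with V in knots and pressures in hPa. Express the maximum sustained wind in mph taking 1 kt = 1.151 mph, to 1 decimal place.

ΔP = 1010 − 912 = 98 mb.
V ≈ 6.2 × 98^0.64 = 6.2 × 18.810 ≈ 116.621 kt.
116.621 × 1.151 ≈ 134.23 mph → 134.2 mph.

134.2 mph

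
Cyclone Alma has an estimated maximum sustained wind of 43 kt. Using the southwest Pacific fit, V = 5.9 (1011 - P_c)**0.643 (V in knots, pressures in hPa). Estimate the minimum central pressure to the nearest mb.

ΔP = (V / 5.9)^(1/0.643) = (43/5.9)^1.555.
43/5.9 = 7.288; 7.288^1.555 ≈ 21.96 mb.
P_c = 1011 − 21.96 = 989.04 ≈ 989 mb.

989 mb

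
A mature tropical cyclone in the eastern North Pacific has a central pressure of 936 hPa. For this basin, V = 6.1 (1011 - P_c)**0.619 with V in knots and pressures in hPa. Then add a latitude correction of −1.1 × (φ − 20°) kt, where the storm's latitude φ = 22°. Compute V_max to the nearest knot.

86 kt

ΔP = 1011 − 936 = 75 hPa.
75^0.619 ≈ 14.476.
V ≈ 6.1 × 14.476 ≈ 88.3 kt.
Latitude correction: −1.1 × (22 − 20) = -2.2 kt.
Corrected V ≈ 86.1 kt → 86 kt.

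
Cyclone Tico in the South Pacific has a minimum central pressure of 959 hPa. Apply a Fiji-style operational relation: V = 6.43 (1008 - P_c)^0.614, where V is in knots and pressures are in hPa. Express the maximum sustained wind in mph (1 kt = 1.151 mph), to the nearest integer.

81 mph

ΔP = 1008 − 959 = 49 hPa.
V ≈ 6.43 × 49^0.614 = 6.43 × 10.909 ≈ 70.144 kt.
70.144 × 1.151 ≈ 80.74 mph → 81 mph.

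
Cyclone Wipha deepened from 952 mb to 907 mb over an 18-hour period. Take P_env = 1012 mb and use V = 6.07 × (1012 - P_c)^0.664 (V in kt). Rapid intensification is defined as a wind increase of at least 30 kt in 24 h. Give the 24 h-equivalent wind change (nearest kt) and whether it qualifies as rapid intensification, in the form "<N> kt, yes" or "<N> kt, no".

55 kt, yes

V₁: ΔP = 60, V ≈ 6.07 × 60^0.664 ≈ 92.02 kt.
V₂: ΔP = 105, V ≈ 6.07 × 105^0.664 ≈ 133.43 kt.
ΔV over 18 h = 41.41 kt → 24 h equivalent = 41.41 × 24/18 ≈ 55.21 kt.
55 kt ≥ 30 kt ⇒ rapid intensification.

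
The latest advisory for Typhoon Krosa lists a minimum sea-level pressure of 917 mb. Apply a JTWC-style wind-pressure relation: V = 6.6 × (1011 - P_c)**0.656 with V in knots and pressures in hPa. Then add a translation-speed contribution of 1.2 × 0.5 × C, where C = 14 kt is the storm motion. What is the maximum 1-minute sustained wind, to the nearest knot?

138 kt

ΔP = 1011 − 917 = 94 mb.
94^0.656 ≈ 19.696.
V ≈ 6.6 × 19.696 ≈ 130.0 kt.
Translation term: 1.2 × 0.5 × 14 = 8.4 kt.
Corrected V ≈ 138.4 kt → 138 kt.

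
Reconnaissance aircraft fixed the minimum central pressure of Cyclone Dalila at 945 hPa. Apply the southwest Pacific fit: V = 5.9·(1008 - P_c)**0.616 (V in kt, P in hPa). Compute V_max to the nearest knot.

76 kt

ΔP = 1008 − 945 = 63 hPa.
63^0.616 ≈ 12.835.
V ≈ 5.9 × 12.835 ≈ 75.7 kt.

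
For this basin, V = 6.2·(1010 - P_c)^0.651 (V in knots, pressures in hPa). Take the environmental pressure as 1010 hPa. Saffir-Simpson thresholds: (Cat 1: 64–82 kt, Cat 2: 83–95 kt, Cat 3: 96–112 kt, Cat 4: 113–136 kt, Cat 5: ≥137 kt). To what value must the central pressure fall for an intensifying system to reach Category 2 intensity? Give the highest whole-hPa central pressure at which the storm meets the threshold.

956 hPa

Category 2 begins at V = 83 kt.
Required ΔP = (83/6.2)^(1/0.651) = 13.387^1.536 ≈ 53.79 hPa.
P_c ≤ 1010 − 53.79 = 956.21, so the highest integer P_c is 956 hPa.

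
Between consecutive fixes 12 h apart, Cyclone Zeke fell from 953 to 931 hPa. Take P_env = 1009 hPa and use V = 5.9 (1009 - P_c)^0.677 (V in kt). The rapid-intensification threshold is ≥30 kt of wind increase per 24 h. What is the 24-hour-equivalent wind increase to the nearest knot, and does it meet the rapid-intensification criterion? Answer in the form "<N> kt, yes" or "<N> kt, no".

45 kt, yes

V₁: ΔP = 56, V ≈ 5.9 × 56^0.677 ≈ 90.03 kt.
V₂: ΔP = 78, V ≈ 5.9 × 78^0.677 ≈ 112.67 kt.
ΔV over 12 h = 22.64 kt → 24 h equivalent = 22.64 × 24/12 ≈ 45.28 kt.
45 kt ≥ 30 kt ⇒ rapid intensification.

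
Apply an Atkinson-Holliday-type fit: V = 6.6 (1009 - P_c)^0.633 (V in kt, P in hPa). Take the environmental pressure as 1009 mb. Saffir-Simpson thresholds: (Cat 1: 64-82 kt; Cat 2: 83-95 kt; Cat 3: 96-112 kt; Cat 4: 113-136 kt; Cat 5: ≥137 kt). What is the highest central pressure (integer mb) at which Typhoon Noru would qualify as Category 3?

940 mb

Category 3 begins at V = 96 kt.
Required ΔP = (96/6.6)^(1/0.633) = 14.545^1.580 ≈ 68.68 mb.
P_c ≤ 1009 − 68.68 = 940.32, so the highest integer P_c is 940 mb.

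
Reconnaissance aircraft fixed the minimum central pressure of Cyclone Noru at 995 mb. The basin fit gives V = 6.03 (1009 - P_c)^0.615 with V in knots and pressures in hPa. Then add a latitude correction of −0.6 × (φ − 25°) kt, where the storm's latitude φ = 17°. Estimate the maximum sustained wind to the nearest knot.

ΔP = 1009 − 995 = 14 mb.
14^0.615 ≈ 5.068.
V ≈ 6.03 × 5.068 ≈ 30.6 kt.
Latitude correction: −0.6 × (17 − 25) = 4.8 kt.
Corrected V ≈ 35.4 kt → 35 kt.

35 kt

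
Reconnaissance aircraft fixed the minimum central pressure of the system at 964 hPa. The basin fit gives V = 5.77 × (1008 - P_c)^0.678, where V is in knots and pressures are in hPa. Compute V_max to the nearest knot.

ΔP = 1008 − 964 = 44 hPa.
44^0.678 ≈ 13.010.
V ≈ 5.77 × 13.010 ≈ 75.1 kt.

75 kt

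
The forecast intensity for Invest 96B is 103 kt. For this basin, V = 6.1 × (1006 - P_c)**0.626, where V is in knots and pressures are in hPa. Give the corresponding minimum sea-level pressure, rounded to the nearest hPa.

ΔP = (V / 6.1)^(1/0.626) = (103/6.1)^1.597.
103/6.1 = 16.885; 16.885^1.597 ≈ 91.38 hPa.
P_c = 1006 − 91.38 = 914.62 ≈ 915 hPa.

915 hPa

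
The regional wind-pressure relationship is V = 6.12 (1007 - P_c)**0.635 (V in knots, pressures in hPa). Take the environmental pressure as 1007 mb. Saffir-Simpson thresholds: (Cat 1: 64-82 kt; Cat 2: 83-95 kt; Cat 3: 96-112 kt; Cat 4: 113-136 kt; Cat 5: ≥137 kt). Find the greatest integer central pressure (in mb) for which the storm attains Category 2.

Category 2 begins at V = 83 kt.
Required ΔP = (83/6.12)^(1/0.635) = 13.562^1.575 ≈ 60.70 mb.
P_c ≤ 1007 − 60.70 = 946.30, so the highest integer P_c is 946 mb.

946 mb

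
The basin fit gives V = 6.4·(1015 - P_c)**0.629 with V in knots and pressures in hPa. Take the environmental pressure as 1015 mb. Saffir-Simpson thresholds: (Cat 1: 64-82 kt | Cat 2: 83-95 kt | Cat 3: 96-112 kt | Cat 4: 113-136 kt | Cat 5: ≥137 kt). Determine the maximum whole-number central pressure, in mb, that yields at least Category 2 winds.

956 mb

Category 2 begins at V = 83 kt.
Required ΔP = (83/6.4)^(1/0.629) = 12.969^1.590 ≈ 58.79 mb.
P_c ≤ 1015 − 58.79 = 956.21, so the highest integer P_c is 956 mb.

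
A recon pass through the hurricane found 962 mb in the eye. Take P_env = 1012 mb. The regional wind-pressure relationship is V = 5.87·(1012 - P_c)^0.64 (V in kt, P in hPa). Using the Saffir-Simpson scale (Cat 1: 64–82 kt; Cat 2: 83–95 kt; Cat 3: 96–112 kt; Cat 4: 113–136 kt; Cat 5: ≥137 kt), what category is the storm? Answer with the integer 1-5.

1

ΔP = 1012 − 962 = 50 mb.
V ≈ 5.87 × 50^0.64 = 5.87 × 12.23 ≈ 72 kt.
72 kt falls in the Category 1 band.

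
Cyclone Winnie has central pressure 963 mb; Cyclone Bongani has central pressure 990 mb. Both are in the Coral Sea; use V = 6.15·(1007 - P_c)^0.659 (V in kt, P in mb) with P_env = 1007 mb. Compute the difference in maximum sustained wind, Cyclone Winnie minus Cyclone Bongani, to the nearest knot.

35 kt

Cyclone Winnie: ΔP = 44; V ≈ 6.15 × 44^0.659 ≈ 74.46 kt.
Cyclone Bongani: ΔP = 17; V ≈ 6.15 × 17^0.659 ≈ 39.79 kt.
Difference ≈ 74.46 − 39.79 = 34.67 → 35 kt.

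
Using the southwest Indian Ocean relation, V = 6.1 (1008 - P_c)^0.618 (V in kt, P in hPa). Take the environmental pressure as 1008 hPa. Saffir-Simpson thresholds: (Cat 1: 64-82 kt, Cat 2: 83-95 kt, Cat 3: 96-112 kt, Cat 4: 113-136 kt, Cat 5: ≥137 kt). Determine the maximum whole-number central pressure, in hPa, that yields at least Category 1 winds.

963 hPa

Category 1 begins at V = 64 kt.
Required ΔP = (64/6.1)^(1/0.618) = 10.492^1.618 ≈ 44.86 hPa.
P_c ≤ 1008 − 44.86 = 963.14, so the highest integer P_c is 963 hPa.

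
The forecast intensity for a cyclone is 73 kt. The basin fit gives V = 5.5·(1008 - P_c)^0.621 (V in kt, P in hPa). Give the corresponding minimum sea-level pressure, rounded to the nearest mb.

944 mb

ΔP = (V / 5.5)^(1/0.621) = (73/5.5)^1.610.
73/5.5 = 13.273; 13.273^1.610 ≈ 64.31 mb.
P_c = 1008 − 64.31 = 943.69 ≈ 944 mb.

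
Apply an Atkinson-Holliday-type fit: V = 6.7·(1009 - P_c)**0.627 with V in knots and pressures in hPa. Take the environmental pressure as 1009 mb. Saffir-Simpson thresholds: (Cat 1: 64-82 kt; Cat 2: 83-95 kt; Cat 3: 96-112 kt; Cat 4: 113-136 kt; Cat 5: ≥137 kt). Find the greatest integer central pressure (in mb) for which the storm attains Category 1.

Category 1 begins at V = 64 kt.
Required ΔP = (64/6.7)^(1/0.627) = 9.552^1.595 ≈ 36.57 mb.
P_c ≤ 1009 − 36.57 = 972.43, so the highest integer P_c is 972 mb.

972 mb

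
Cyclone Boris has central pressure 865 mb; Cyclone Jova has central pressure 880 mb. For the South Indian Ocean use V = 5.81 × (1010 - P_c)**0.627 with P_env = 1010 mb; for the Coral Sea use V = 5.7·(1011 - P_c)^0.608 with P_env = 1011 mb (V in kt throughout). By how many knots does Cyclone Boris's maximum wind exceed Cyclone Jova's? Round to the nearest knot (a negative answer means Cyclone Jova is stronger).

Cyclone Boris: ΔP = 145; V ≈ 5.81 × 145^0.627 ≈ 131.63 kt.
Cyclone Jova: ΔP = 131; V ≈ 5.7 × 131^0.608 ≈ 110.45 kt.
Difference ≈ 131.63 − 110.45 = 21.18 → 21 kt.

21 kt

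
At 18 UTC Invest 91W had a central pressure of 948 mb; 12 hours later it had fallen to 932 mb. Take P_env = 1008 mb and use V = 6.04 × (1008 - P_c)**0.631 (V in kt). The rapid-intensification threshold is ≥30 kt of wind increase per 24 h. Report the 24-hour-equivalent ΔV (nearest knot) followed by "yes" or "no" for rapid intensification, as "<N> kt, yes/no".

26 kt, no

V₁: ΔP = 60, V ≈ 6.04 × 60^0.631 ≈ 79.99 kt.
V₂: ΔP = 76, V ≈ 6.04 × 76^0.631 ≈ 92.86 kt.
ΔV over 12 h = 12.87 kt → 24 h equivalent = 12.87 × 24/12 ≈ 25.74 kt.
26 kt < 30 kt ⇒ not rapid intensification.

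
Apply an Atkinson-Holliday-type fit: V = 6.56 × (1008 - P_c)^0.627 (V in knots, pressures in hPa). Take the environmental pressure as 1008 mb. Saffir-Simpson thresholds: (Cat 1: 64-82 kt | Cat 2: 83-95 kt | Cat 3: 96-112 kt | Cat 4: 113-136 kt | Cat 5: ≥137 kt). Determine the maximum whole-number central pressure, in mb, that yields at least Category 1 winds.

970 mb

Category 1 begins at V = 64 kt.
Required ΔP = (64/6.56)^(1/0.627) = 9.756^1.595 ≈ 37.83 mb.
P_c ≤ 1008 − 37.83 = 970.17, so the highest integer P_c is 970 mb.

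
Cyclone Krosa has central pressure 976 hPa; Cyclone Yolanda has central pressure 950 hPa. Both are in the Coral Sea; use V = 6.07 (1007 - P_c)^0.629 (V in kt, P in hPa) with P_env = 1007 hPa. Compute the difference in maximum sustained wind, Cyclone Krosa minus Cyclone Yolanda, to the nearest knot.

-25 kt

Cyclone Krosa: ΔP = 31; V ≈ 6.07 × 31^0.629 ≈ 52.63 kt.
Cyclone Yolanda: ΔP = 57; V ≈ 6.07 × 57^0.629 ≈ 77.20 kt.
Difference ≈ 52.63 − 77.20 = -24.57 → -25 kt.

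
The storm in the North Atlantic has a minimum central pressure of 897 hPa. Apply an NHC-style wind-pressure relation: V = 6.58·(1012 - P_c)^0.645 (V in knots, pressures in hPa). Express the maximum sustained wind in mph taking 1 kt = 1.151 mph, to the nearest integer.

162 mph

ΔP = 1012 − 897 = 115 hPa.
V ≈ 6.58 × 115^0.645 = 6.58 × 21.338 ≈ 140.403 kt.
140.403 × 1.151 ≈ 161.60 mph → 162 mph.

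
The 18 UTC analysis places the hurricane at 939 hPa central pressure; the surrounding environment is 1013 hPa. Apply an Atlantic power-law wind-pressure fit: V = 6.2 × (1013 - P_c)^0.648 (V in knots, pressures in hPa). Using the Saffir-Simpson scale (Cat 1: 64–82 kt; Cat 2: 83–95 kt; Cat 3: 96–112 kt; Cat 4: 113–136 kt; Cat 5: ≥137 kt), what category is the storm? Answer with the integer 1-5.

ΔP = 1013 − 939 = 74 hPa.
V ≈ 6.2 × 74^0.648 = 6.2 × 16.27 ≈ 101 kt.
101 kt falls in the Category 3 band.

3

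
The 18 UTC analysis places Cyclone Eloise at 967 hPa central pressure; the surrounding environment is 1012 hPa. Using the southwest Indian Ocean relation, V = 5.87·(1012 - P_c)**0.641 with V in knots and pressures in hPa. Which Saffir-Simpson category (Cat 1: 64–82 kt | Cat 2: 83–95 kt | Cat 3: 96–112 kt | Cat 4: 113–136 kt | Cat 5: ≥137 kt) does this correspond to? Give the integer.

1

ΔP = 1012 − 967 = 45 hPa.
V ≈ 5.87 × 45^0.641 = 5.87 × 11.47 ≈ 67 kt.
67 kt falls in the Category 1 band.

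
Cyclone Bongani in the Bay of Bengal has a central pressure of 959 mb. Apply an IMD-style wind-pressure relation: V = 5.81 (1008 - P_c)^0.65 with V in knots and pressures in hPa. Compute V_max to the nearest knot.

ΔP = 1008 − 959 = 49 mb.
49^0.65 ≈ 12.550.
V ≈ 5.81 × 12.550 ≈ 72.9 kt.

73 kt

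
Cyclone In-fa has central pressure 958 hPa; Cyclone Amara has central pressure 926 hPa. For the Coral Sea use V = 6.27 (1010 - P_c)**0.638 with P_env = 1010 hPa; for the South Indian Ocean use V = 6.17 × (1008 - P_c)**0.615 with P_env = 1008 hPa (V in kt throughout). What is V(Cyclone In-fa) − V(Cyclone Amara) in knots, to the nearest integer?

-15 kt

Cyclone In-fa: ΔP = 52; V ≈ 6.27 × 52^0.638 ≈ 78.00 kt.
Cyclone Amara: ΔP = 82; V ≈ 6.17 × 82^0.615 ≈ 92.74 kt.
Difference ≈ 78.00 − 92.74 = -14.74 → -15 kt.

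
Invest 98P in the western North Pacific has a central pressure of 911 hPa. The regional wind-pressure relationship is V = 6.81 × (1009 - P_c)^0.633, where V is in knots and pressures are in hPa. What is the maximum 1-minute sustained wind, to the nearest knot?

ΔP = 1009 − 911 = 98 hPa.
98^0.633 ≈ 18.216.
V ≈ 6.81 × 18.216 ≈ 124.0 kt.

124 kt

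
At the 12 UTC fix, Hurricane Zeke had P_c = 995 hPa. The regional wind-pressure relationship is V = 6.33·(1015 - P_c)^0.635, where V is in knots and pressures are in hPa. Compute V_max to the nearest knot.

ΔP = 1015 − 995 = 20 hPa.
20^0.635 ≈ 6.701.
V ≈ 6.33 × 6.701 ≈ 42.4 kt.

42 kt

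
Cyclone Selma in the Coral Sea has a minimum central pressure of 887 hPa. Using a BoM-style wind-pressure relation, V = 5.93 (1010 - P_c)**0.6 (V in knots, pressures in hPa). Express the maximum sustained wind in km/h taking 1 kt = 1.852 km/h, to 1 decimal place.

ΔP = 1010 − 887 = 123 hPa.
V ≈ 5.93 × 123^0.6 = 5.93 × 17.945 ≈ 106.414 kt.
106.414 × 1.852 ≈ 197.08 km/h → 197.1 km/h.

197.1 km/h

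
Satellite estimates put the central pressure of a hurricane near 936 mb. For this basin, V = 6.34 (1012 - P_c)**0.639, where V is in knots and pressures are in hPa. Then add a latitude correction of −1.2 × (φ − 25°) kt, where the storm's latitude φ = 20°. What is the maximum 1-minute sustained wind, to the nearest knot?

ΔP = 1012 − 936 = 76 mb.
76^0.639 ≈ 15.916.
V ≈ 6.34 × 15.916 ≈ 100.9 kt.
Latitude correction: −1.2 × (20 − 25) = 6 kt.
Corrected V ≈ 106.9 kt → 107 kt.

107 kt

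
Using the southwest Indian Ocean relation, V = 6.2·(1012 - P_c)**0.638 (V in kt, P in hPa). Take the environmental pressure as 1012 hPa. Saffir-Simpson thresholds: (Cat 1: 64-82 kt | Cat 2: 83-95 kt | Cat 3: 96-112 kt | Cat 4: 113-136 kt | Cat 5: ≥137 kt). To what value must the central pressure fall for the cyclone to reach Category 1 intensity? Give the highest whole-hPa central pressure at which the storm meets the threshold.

Category 1 begins at V = 64 kt.
Required ΔP = (64/6.2)^(1/0.638) = 10.323^1.567 ≈ 38.82 hPa.
P_c ≤ 1012 − 38.82 = 973.18, so the highest integer P_c is 973 hPa.

973 hPa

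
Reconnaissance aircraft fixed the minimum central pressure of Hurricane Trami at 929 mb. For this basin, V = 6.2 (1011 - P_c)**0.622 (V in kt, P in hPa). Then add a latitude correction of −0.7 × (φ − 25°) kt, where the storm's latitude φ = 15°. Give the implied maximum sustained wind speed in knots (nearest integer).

ΔP = 1011 − 929 = 82 mb.
82^0.622 ≈ 15.502.
V ≈ 6.2 × 15.502 ≈ 96.1 kt.
Latitude correction: −0.7 × (15 − 25) = 7 kt.
Corrected V ≈ 103.1 kt → 103 kt.

103 kt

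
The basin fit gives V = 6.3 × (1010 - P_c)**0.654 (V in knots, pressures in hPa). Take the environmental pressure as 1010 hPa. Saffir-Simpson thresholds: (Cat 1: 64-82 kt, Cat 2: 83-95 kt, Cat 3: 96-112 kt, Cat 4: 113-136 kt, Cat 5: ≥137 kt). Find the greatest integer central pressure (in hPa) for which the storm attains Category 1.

975 hPa

Category 1 begins at V = 64 kt.
Required ΔP = (64/6.3)^(1/0.654) = 10.159^1.529 ≈ 34.63 hPa.
P_c ≤ 1010 − 34.63 = 975.37, so the highest integer P_c is 975 hPa.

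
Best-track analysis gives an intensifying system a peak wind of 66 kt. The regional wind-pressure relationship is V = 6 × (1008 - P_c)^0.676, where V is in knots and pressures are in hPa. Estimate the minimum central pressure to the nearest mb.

973 mb

ΔP = (V / 6)^(1/0.676) = (66/6)^1.479.
66/6 = 11.000; 11.000^1.479 ≈ 34.72 mb.
P_c = 1008 − 34.72 = 973.28 ≈ 973 mb.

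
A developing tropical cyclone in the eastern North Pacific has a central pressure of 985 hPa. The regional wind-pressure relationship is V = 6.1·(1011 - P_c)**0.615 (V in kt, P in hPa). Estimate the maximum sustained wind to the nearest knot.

45 kt

ΔP = 1011 − 985 = 26 hPa.
26^0.615 ≈ 7.417.
V ≈ 6.1 × 7.417 ≈ 45.2 kt.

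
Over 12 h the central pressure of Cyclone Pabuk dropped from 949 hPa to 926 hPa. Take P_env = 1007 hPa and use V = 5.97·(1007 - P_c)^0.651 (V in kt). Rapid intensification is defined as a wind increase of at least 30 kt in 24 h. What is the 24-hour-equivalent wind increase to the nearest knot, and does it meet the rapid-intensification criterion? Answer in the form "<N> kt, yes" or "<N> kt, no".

V₁: ΔP = 58, V ≈ 5.97 × 58^0.651 ≈ 83.94 kt.
V₂: ΔP = 81, V ≈ 5.97 × 81^0.651 ≈ 104.33 kt.
ΔV over 12 h = 20.39 kt → 24 h equivalent = 20.39 × 24/12 ≈ 40.78 kt.
41 kt ≥ 30 kt ⇒ rapid intensification.

41 kt, yes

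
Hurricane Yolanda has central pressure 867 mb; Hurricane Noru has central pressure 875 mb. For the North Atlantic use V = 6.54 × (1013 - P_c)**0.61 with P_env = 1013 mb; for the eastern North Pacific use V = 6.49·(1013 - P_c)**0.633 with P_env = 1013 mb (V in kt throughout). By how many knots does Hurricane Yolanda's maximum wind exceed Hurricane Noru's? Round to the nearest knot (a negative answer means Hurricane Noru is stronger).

Hurricane Yolanda: ΔP = 146; V ≈ 6.54 × 146^0.61 ≈ 136.72 kt.
Hurricane Noru: ΔP = 138; V ≈ 6.49 × 138^0.633 ≈ 146.82 kt.
Difference ≈ 136.72 − 146.82 = -10.10 → -10 kt.

-10 kt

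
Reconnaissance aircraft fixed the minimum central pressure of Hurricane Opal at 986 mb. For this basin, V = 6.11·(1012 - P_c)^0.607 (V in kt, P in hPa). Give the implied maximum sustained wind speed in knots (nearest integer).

44 kt

ΔP = 1012 − 986 = 26 mb.
26^0.607 ≈ 7.226.
V ≈ 6.11 × 7.226 ≈ 44.1 kt.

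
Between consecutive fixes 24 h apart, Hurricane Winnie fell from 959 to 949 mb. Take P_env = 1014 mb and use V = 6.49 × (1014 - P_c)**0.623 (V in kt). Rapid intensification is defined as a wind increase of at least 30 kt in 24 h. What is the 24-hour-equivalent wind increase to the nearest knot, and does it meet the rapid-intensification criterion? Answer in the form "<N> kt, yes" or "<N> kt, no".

V₁: ΔP = 55, V ≈ 6.49 × 55^0.623 ≈ 78.79 kt.
V₂: ΔP = 65, V ≈ 6.49 × 65^0.623 ≈ 87.44 kt.
ΔV over 24 h = 8.65 kt → 24 h equivalent = 8.65 × 24/24 ≈ 8.65 kt.
9 kt < 30 kt ⇒ not rapid intensification.

9 kt, no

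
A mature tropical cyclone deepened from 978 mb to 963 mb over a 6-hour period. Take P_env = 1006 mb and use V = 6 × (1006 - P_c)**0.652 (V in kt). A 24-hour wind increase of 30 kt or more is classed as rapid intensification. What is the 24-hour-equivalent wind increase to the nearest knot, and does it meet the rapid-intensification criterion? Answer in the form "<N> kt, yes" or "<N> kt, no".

68 kt, yes

V₁: ΔP = 28, V ≈ 6 × 28^0.652 ≈ 52.69 kt.
V₂: ΔP = 43, V ≈ 6 × 43^0.652 ≈ 69.69 kt.
ΔV over 6 h = 17.00 kt → 24 h equivalent = 17.00 × 24/6 ≈ 68.00 kt.
68 kt ≥ 30 kt ⇒ rapid intensification.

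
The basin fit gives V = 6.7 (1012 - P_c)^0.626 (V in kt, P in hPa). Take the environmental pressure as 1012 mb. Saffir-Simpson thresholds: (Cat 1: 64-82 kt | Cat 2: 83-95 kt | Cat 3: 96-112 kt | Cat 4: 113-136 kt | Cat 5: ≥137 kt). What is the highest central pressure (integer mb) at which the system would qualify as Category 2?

Category 2 begins at V = 83 kt.
Required ΔP = (83/6.7)^(1/0.626) = 12.388^1.597 ≈ 55.72 mb.
P_c ≤ 1012 − 55.72 = 956.28, so the highest integer P_c is 956 mb.

956 mb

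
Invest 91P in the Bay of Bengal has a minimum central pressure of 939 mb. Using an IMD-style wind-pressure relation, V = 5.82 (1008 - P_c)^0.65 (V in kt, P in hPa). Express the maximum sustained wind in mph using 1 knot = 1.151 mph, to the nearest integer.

ΔP = 1008 − 939 = 69 mb.
V ≈ 5.82 × 69^0.65 = 5.82 × 15.677 ≈ 91.238 kt.
91.238 × 1.151 ≈ 105.01 mph → 105 mph.

105 mph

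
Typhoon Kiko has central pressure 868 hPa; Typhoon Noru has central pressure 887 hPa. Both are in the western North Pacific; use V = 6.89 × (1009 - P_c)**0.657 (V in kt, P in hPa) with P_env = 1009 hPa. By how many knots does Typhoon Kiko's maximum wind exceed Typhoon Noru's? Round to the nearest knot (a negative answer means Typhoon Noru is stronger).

Typhoon Kiko: ΔP = 141; V ≈ 6.89 × 141^0.657 ≈ 177.93 kt.
Typhoon Noru: ΔP = 122; V ≈ 6.89 × 122^0.657 ≈ 161.79 kt.
Difference ≈ 177.93 − 161.79 = 16.14 → 16 kt.

16 kt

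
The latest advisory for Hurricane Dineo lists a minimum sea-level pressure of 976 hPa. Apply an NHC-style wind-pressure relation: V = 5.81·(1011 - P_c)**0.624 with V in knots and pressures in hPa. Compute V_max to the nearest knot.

53 kt

ΔP = 1011 − 976 = 35 hPa.
35^0.624 ≈ 9.194.
V ≈ 5.81 × 9.194 ≈ 53.4 kt.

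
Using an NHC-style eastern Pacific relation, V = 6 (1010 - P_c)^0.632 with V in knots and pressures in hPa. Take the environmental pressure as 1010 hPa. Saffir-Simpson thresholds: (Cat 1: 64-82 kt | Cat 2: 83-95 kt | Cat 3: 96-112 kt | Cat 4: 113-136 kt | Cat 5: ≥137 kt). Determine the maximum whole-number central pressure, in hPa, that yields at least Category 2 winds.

Category 2 begins at V = 83 kt.
Required ΔP = (83/6)^(1/0.632) = 13.833^1.582 ≈ 63.87 hPa.
P_c ≤ 1010 − 63.87 = 946.13, so the highest integer P_c is 946 hPa.

946 hPa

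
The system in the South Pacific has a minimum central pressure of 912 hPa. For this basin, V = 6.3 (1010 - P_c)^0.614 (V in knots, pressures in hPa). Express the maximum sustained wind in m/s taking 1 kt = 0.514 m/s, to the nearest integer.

ΔP = 1010 − 912 = 98 hPa.
V ≈ 6.3 × 98^0.614 = 6.3 × 16.696 ≈ 105.185 kt.
105.185 × 0.514 ≈ 54.07 m/s → 54 m/s.

54 m/s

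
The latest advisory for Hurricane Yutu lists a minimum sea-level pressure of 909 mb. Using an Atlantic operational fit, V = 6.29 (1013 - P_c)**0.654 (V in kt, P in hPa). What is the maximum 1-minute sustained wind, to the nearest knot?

131 kt

ΔP = 1013 − 909 = 104 mb.
104^0.654 ≈ 20.852.
V ≈ 6.29 × 20.852 ≈ 131.2 kt.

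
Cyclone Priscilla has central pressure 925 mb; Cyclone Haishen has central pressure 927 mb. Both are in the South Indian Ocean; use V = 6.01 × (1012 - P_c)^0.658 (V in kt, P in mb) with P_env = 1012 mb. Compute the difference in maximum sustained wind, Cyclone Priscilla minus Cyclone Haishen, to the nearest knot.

2 kt

Cyclone Priscilla: ΔP = 87; V ≈ 6.01 × 87^0.658 ≈ 113.52 kt.
Cyclone Haishen: ΔP = 85; V ≈ 6.01 × 85^0.658 ≈ 111.80 kt.
Difference ≈ 113.52 − 111.80 = 1.72 → 2 kt.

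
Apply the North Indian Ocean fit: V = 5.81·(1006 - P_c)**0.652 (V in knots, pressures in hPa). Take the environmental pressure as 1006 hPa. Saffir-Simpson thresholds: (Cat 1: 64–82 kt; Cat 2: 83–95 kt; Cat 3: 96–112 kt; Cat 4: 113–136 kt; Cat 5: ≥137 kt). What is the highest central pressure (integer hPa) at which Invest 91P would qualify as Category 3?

Category 3 begins at V = 96 kt.
Required ΔP = (96/5.81)^(1/0.652) = 16.523^1.534 ≈ 73.83 hPa.
P_c ≤ 1006 − 73.83 = 932.17, so the highest integer P_c is 932 hPa.

932 hPa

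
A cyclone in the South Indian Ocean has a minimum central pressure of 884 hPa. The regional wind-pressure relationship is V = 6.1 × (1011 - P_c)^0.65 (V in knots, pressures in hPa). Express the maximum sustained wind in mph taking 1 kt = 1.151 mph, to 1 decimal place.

163.6 mph

ΔP = 1011 − 884 = 127 hPa.
V ≈ 6.1 × 127^0.65 = 6.1 × 23.306 ≈ 142.168 kt.
142.168 × 1.151 ≈ 163.64 mph → 163.6 mph.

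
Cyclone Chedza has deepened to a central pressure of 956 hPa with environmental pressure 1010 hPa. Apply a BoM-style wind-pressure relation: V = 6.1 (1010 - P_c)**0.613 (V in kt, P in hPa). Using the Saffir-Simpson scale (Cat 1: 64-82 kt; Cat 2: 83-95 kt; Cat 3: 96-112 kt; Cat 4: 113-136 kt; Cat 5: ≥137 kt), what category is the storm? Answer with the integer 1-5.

1

ΔP = 1010 − 956 = 54 hPa.
V ≈ 6.1 × 54^0.613 = 6.1 × 11.53 ≈ 70 kt.
70 kt falls in the Category 1 band.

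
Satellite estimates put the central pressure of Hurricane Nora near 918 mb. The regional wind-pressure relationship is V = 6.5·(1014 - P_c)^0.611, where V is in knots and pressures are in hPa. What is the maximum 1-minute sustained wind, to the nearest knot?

ΔP = 1014 − 918 = 96 mb.
96^0.611 ≈ 16.262.
V ≈ 6.5 × 16.262 ≈ 105.7 kt.

106 kt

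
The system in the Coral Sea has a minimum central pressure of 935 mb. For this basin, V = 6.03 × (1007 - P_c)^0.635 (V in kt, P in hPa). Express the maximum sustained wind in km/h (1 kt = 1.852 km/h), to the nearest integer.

ΔP = 1007 − 935 = 72 mb.
V ≈ 6.03 × 72^0.635 = 6.03 × 15.115 ≈ 91.143 kt.
91.143 × 1.852 ≈ 168.80 km/h → 169 km/h.

169 km/h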